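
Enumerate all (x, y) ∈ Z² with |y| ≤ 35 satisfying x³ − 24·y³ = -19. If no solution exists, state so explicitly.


The equation is x³ - 24y³ = -19. For fixed y, x³ = 24·y³ − 19, so a solution requires the RHS to be a perfect cube.
Strategy: iterate y from -35 to 35, compute RHS = 24·y³ − 19, and check whether it is a (positive or negative) perfect cube.
Check small values of y:
  y = 0: RHS = -19 is not a perfect cube.
  y = 1: RHS = 5 is not a perfect cube.
  y = -1: RHS = -43 is not a perfect cube.
  y = 2: RHS = 173 is not a perfect cube.
  y = -2: RHS = -211 is not a perfect cube.
  y = 3: RHS = 629 is not a perfect cube.
  y = -3: RHS = -667 is not a perfect cube.
Continuing the search up to |y| = 35 finds no solutions either.
No (x, y) in the scanned range satisfies the equation.

No integer solutions with |y| ≤ 35.


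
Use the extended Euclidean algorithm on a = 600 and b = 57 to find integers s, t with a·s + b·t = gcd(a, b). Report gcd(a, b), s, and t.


Euclidean algorithm on (600, 57) — divide until remainder is 0:
  600 = 10 · 57 + 30
  57 = 1 · 30 + 27
  30 = 1 · 27 + 3
  27 = 9 · 3 + 0
gcd(600, 57) = 3.
Track Bezout coefficients alongside the remainders: start with r₀ = 600 = a·1 + b·0 (s = 1, t = 0) and r₁ = 57 = a·0 + b·1 (s = 0, t = 1); each new remainder r_{k+1} = r_{k-1} − q_k·r_k inherits s_{k+1} = s_{k-1} − q_k·s_k, t_{k+1} = t_{k-1} − q_k·t_k, so r_k = a·s_k + b·t_k at every step:
  q = 10: r = 30, s = 1 − 10·0 = 1, t = 0 − 10·1 = -10  (check: 600·1 + 57·(-10) = 30)
  q = 1: r = 27, s = 0 − 1·1 = -1, t = 1 − 1·(-10) = 11  (check: 600·(-1) + 57·11 = 27)
  q = 1: r = 3, s = 1 − 1·(-1) = 2, t = -10 − 1·11 = -21  (check: 600·2 + 57·(-21) = 3)
The row with r = 3 (the gcd) gives the Bezout coefficients s = 2, t = -21.
Result: 600 · (2) + 57 · (-21) = 3.

gcd(600, 57) = 3; s = 2, t = -21 (check: 600·2 + 57·(-21) = 3).


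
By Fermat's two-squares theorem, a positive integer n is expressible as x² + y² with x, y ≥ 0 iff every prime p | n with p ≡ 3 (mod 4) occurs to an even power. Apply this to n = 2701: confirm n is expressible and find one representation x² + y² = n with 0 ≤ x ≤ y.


Step 1: Factor n = 2701 = 37 · 73.
Step 2: Check the mod-4 condition on each prime factor: 37 ≡ 1 (mod 4), exponent 1; 73 ≡ 1 (mod 4), exponent 1.
All primes ≡ 3 (mod 4) appear to even exponent (or don't appear), so by the two-squares theorem n IS expressible as a sum of two squares.
Step 3: Build a representation. Here n = 37 · 73 is a product of primes ≡ 1 (mod 4). Each prime p ≡ 1 (mod 4) is itself a sum of two squares; find a² by testing p − a² for a perfect square:
  37: 37 − 1² = 36 = 6² ⇒ 37 = 1² + 6².
  73: 73 − 1² = 72, 73 − 2² = 69, 73 − 3² = 64 = 8² ⇒ 73 = 3² + 8².
  Combine using the Brahmagupta–Fibonacci identity (a² + b²)(c² + d²) = (ac − bd)² + (ad + bc)² = (ac + bd)² + (ad − bc)²:
  37 · 73 = 2701: from (1² + 6²)(3² + 8²), take (1·3 − 6·8, 1·8 + 6·3) = (3 − 48, 8 + 18) = (-45, 26); dropping signs (only squares matter) gives (45, 26); check 45² + 26² = 2025 + 676 = 2701 ✓.
Step 4: Order so x ≤ y and verify: 26² + 45² = 676 + 2025 = 2701 = n. ✓

n = 2701 = 26² + 45² (one valid representation with x ≤ y).


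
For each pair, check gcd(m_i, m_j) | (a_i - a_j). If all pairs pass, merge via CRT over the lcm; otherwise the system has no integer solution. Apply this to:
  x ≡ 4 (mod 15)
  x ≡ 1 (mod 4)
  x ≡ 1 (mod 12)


Moduli 15, 4, 12 are not pairwise coprime, so CRT works modulo lcm(m_i) when all pairwise compatibility conditions hold.
Pairwise compatibility: gcd(m_i, m_j) must divide a_i - a_j for every pair.
Merge one congruence at a time:
  Start: x ≡ 4 (mod 15).
  Combine with x ≡ 1 (mod 4): gcd(15, 4) = 1; 1 - 4 = -3, which IS divisible by 1, so compatible.
    Write x = 4 + 15·t and substitute into x ≡ 1 (mod 4): 15·t ≡ 1 − 4 = -3 (mod 4).
    Reduce coefficients mod 4: 3·t ≡ 1 (mod 4).
    The inverse of 3 mod 4 is 3 (since 3·3 = 9 = 2·4 + 1), so t ≡ 3·1 = 3 ≡ 3 (mod 4).
    Then x = 4 + 15·3 = 49, valid modulo lcm(15, 4) = 60: x ≡ 49 (mod 60).
  Combine with x ≡ 1 (mod 12): gcd(60, 12) = 12; 1 - 49 = -48, which IS divisible by 12, so compatible.
    Write x = 49 + 60·t and substitute into x ≡ 1 (mod 12): 60·t ≡ 1 − 49 = -48 (mod 12).
    Divide the congruence (and modulus) by g = 12: 5·t ≡ -4 (mod 1).
    Modulo 1 every t works; take t = 0.
    Then x = 49 + 60·0 = 49, valid modulo lcm(60, 12) = 60: x ≡ 49 (mod 60).
Verify: 49 mod 15 = 4, 49 mod 4 = 1, 49 mod 12 = 1.

x ≡ 49 (mod 60).


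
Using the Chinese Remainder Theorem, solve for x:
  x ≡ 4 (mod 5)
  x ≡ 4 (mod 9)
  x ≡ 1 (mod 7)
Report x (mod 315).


Moduli 5, 9, 7 are pairwise coprime; by CRT there is a unique solution modulo M = 5 · 9 · 7 = 315.
Solve pairwise, accumulating the modulus:
  Start with x ≡ 4 (mod 5).
  Combine with x ≡ 4 (mod 9): since gcd(5, 9) = 1, we get a unique residue mod 45.
    Write x = 4 + 5·t and substitute into x ≡ 4 (mod 9): 5·t ≡ 4 − 4 = 0 (mod 9).
    The inverse of 5 mod 9 is 2 (since 5·2 = 10 = 1·9 + 1), so t ≡ 2·0 = 0 ≡ 0 (mod 9).
    Then x = 4 + 5·0 = 4, valid modulo lcm(5, 9) = 45: x ≡ 4 (mod 45).
  Combine with x ≡ 1 (mod 7): since gcd(45, 7) = 1, we get a unique residue mod 315.
    Write x = 4 + 45·t and substitute into x ≡ 1 (mod 7): 45·t ≡ 1 − 4 = -3 (mod 7).
    Reduce coefficients mod 7: 3·t ≡ 4 (mod 7).
    The inverse of 3 mod 7 is 5 (since 3·5 = 15 = 2·7 + 1), so t ≡ 5·4 = 20 ≡ 6 (mod 7).
    Then x = 4 + 45·6 = 274, valid modulo lcm(45, 7) = 315: x ≡ 274 (mod 315).
Verify: 274 mod 5 = 4 ✓, 274 mod 9 = 4 ✓, 274 mod 7 = 1 ✓.

x ≡ 274 (mod 315).


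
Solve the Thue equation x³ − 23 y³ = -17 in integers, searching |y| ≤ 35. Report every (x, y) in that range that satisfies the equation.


The equation is x³ - 23y³ = -17. For fixed y, x³ = 23·y³ − 17, so a solution requires the RHS to be a perfect cube.
Strategy: iterate y from -35 to 35, compute RHS = 23·y³ − 17, and check whether it is a (positive or negative) perfect cube.
Check small values of y:
  y = 0: RHS = -17 is not a perfect cube.
  y = 1: RHS = 6 is not a perfect cube.
  y = -1: RHS = -40 is not a perfect cube.
  y = 2: RHS = 167 is not a perfect cube.
  y = -2: RHS = -201 is not a perfect cube.
  y = 3: RHS = 604 is not a perfect cube.
  y = -3: RHS = -638 is not a perfect cube.
Continuing the search up to |y| = 35 finds no solutions either.
No (x, y) in the scanned range satisfies the equation.

No integer solutions with |y| ≤ 35.


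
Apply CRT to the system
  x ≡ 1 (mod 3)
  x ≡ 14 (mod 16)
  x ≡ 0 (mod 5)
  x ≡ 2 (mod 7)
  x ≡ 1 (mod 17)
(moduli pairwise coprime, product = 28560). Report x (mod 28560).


Product of moduli M = 3 · 16 · 5 · 7 · 17 = 28560.
Merge one congruence at a time:
  Start: x ≡ 1 (mod 3).
  Combine with x ≡ 14 (mod 16); new modulus lcm = 48.
    Write x = 1 + 3·t and substitute into x ≡ 14 (mod 16): 3·t ≡ 14 − 1 = 13 (mod 16).
    The inverse of 3 mod 16 is 11 (since 3·11 = 33 = 2·16 + 1), so t ≡ 11·13 = 143 ≡ 15 (mod 16).
    Then x = 1 + 3·15 = 46, valid modulo lcm(3, 16) = 48: x ≡ 46 (mod 48).
  Combine with x ≡ 0 (mod 5); new modulus lcm = 240.
    Write x = 46 + 48·t and substitute into x ≡ 0 (mod 5): 48·t ≡ 0 − 46 = -46 (mod 5).
    Reduce coefficients mod 5: 3·t ≡ 4 (mod 5).
    The inverse of 3 mod 5 is 2 (since 3·2 = 6 = 1·5 + 1), so t ≡ 2·4 = 8 ≡ 3 (mod 5).
    Then x = 46 + 48·3 = 190, valid modulo lcm(48, 5) = 240: x ≡ 190 (mod 240).
  Combine with x ≡ 2 (mod 7); new modulus lcm = 1680.
    Write x = 190 + 240·t and substitute into x ≡ 2 (mod 7): 240·t ≡ 2 − 190 = -188 (mod 7).
    Reduce coefficients mod 7: 2·t ≡ 1 (mod 7).
    The inverse of 2 mod 7 is 4 (since 2·4 = 8 = 1·7 + 1), so t ≡ 4·1 = 4 ≡ 4 (mod 7).
    Then x = 190 + 240·4 = 1150, valid modulo lcm(240, 7) = 1680: x ≡ 1150 (mod 1680).
  Combine with x ≡ 1 (mod 17); new modulus lcm = 28560.
    Write x = 1150 + 1680·t and substitute into x ≡ 1 (mod 17): 1680·t ≡ 1 − 1150 = -1149 (mod 17).
    Reduce coefficients mod 17: 14·t ≡ 7 (mod 17).
    The inverse of 14 mod 17 is 11 (since 14·11 = 154 = 9·17 + 1), so t ≡ 11·7 = 77 ≡ 9 (mod 17).
    Then x = 1150 + 1680·9 = 16270, valid modulo lcm(1680, 17) = 28560: x ≡ 16270 (mod 28560).
Verify against each original: 16270 mod 3 = 1, 16270 mod 16 = 14, 16270 mod 5 = 0, 16270 mod 7 = 2, 16270 mod 17 = 1.

x ≡ 16270 (mod 28560).


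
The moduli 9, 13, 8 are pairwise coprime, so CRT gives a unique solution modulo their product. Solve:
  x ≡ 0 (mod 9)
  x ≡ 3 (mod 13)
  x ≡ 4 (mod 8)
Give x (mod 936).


Moduli 9, 13, 8 are pairwise coprime; by CRT there is a unique solution modulo M = 9 · 13 · 8 = 936.
Solve pairwise, accumulating the modulus:
  Start with x ≡ 0 (mod 9).
  Combine with x ≡ 3 (mod 13): since gcd(9, 13) = 1, we get a unique residue mod 117.
    Write x = 0 + 9·t and substitute into x ≡ 3 (mod 13): 9·t ≡ 3 − 0 = 3 (mod 13).
    The inverse of 9 mod 13 is 3 (since 9·3 = 27 = 2·13 + 1), so t ≡ 3·3 = 9 ≡ 9 (mod 13).
    Then x = 0 + 9·9 = 81, valid modulo lcm(9, 13) = 117: x ≡ 81 (mod 117).
  Combine with x ≡ 4 (mod 8): since gcd(117, 8) = 1, we get a unique residue mod 936.
    Write x = 81 + 117·t and substitute into x ≡ 4 (mod 8): 117·t ≡ 4 − 81 = -77 (mod 8).
    Reduce coefficients mod 8: 5·t ≡ 3 (mod 8).
    The inverse of 5 mod 8 is 5 (since 5·5 = 25 = 3·8 + 1), so t ≡ 5·3 = 15 ≡ 7 (mod 8).
    Then x = 81 + 117·7 = 900, valid modulo lcm(117, 8) = 936: x ≡ 900 (mod 936).
Verify: 900 mod 9 = 0 ✓, 900 mod 13 = 3 ✓, 900 mod 8 = 4 ✓.

x ≡ 900 (mod 936).


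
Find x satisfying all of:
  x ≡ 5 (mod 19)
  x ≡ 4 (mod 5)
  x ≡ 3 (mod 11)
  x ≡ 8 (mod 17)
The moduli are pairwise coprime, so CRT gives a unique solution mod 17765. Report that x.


Product of moduli M = 19 · 5 · 11 · 17 = 17765.
Merge one congruence at a time:
  Start: x ≡ 5 (mod 19).
  Combine with x ≡ 4 (mod 5); new modulus lcm = 95.
    Write x = 5 + 19·t and substitute into x ≡ 4 (mod 5): 19·t ≡ 4 − 5 = -1 (mod 5).
    Reduce coefficients mod 5: 4·t ≡ 4 (mod 5).
    The inverse of 4 mod 5 is 4 (since 4·4 = 16 = 3·5 + 1), so t ≡ 4·4 = 16 ≡ 1 (mod 5).
    Then x = 5 + 19·1 = 24, valid modulo lcm(19, 5) = 95: x ≡ 24 (mod 95).
  Combine with x ≡ 3 (mod 11); new modulus lcm = 1045.
    Write x = 24 + 95·t and substitute into x ≡ 3 (mod 11): 95·t ≡ 3 − 24 = -21 (mod 11).
    Reduce coefficients mod 11: 7·t ≡ 1 (mod 11).
    The inverse of 7 mod 11 is 8 (since 7·8 = 56 = 5·11 + 1), so t ≡ 8·1 = 8 ≡ 8 (mod 11).
    Then x = 24 + 95·8 = 784, valid modulo lcm(95, 11) = 1045: x ≡ 784 (mod 1045).
  Combine with x ≡ 8 (mod 17); new modulus lcm = 17765.
    Write x = 784 + 1045·t and substitute into x ≡ 8 (mod 17): 1045·t ≡ 8 − 784 = -776 (mod 17).
    Reduce coefficients mod 17: 8·t ≡ 6 (mod 17).
    The inverse of 8 mod 17 is 15 (since 8·15 = 120 = 7·17 + 1), so t ≡ 15·6 = 90 ≡ 5 (mod 17).
    Then x = 784 + 1045·5 = 6009, valid modulo lcm(1045, 17) = 17765: x ≡ 6009 (mod 17765).
Verify against each original: 6009 mod 19 = 5, 6009 mod 5 = 4, 6009 mod 11 = 3, 6009 mod 17 = 8.

x ≡ 6009 (mod 17765).


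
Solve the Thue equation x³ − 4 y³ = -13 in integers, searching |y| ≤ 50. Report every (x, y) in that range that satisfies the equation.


The equation is x³ - 4y³ = -13. For fixed y, x³ = 4·y³ − 13, so a solution requires the RHS to be a perfect cube.
Strategy: iterate y from -50 to 50, compute RHS = 4·y³ − 13, and check whether it is a (positive or negative) perfect cube.
Check small values of y:
  y = 0: RHS = -13 is not a perfect cube.
  y = 1: RHS = -9 is not a perfect cube.
  y = -1: RHS = -17 is not a perfect cube.
  y = 2: RHS = 19 is not a perfect cube.
  y = -2: RHS = -45 is not a perfect cube.
  y = 3: RHS = 95 is not a perfect cube.
  y = -3: RHS = -121 is not a perfect cube.
Continuing the search up to |y| = 50 finds no solutions either.
No (x, y) in the scanned range satisfies the equation.

No integer solutions with |y| ≤ 50.


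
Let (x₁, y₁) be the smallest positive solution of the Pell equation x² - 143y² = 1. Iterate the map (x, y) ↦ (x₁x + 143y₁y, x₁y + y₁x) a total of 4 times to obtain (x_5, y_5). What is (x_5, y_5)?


Step 1: Find the fundamental solution (x₁, y₁) of x² - 143y² = 1.
  Expand √143 as a continued fraction. a₀ = ⌊√143⌋ = 11; iterate m_{k+1} = d_k·a_k − m_k, d_{k+1} = (143 − m_{k+1}²)/d_k, a_{k+1} = ⌊(a₀ + m_{k+1})/d_{k+1}⌋ (starting m₀ = 0, d₀ = 1), with convergents p_k = a_k·p_{k-1} + p_{k-2}, q_k = a_k·q_{k-1} + q_{k-2} (p₋₁ = 1, q₋₁ = 0):
  k = 0: a₀ = 11; p₀/q₀ = 11/1; p₀² − 143·q₀² = 121 − 143 = -22.
  k = 1: m = 11, d = 22, a = ⌊(11 + 11)/22⌋ = 1; p/q = (1·11 + 1)/(1·1 + 0) = 12/1; p² − 143·q² = 144 − 143 = 1.
  The first convergent with p² − 143·q² = 1 gives the fundamental solution (x₁, y₁) = (12, 1).
Step 2: Apply the recurrence (x_{n+1}, y_{n+1}) = (x₁x_n + 143y₁y_n, x₁y_n + y₁x_n) repeatedly.
  From (x_1, y_1) = (12, 1): x_2 = 12·12 + 143·1·1 = 287; y_2 = 12·1 + 1·12 = 24.
  From (x_2, y_2) = (287, 24): x_3 = 12·287 + 143·1·24 = 6876; y_3 = 12·24 + 1·287 = 575.
  From (x_3, y_3) = (6876, 575): x_4 = 12·6876 + 143·1·575 = 164737; y_4 = 12·575 + 1·6876 = 13776.
  From (x_4, y_4) = (164737, 13776): x_5 = 12·164737 + 143·1·13776 = 3946812; y_5 = 12·13776 + 1·164737 = 330049.
Step 3: Verify x_5² - 143·y_5² = 15577324963344 - 15577324963343 = 1 (should be 1). ✓

(x_1, y_1) = (12, 1); (x_5, y_5) = (3946812, 330049).


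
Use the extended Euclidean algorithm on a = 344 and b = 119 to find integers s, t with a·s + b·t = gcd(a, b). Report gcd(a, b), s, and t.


Euclidean algorithm on (344, 119) — divide until remainder is 0:
  344 = 2 · 119 + 106
  119 = 1 · 106 + 13
  106 = 8 · 13 + 2
  13 = 6 · 2 + 1
  2 = 2 · 1 + 0
gcd(344, 119) = 1.
Track Bezout coefficients alongside the remainders: start with r₀ = 344 = a·1 + b·0 (s = 1, t = 0) and r₁ = 119 = a·0 + b·1 (s = 0, t = 1); each new remainder r_{k+1} = r_{k-1} − q_k·r_k inherits s_{k+1} = s_{k-1} − q_k·s_k, t_{k+1} = t_{k-1} − q_k·t_k, so r_k = a·s_k + b·t_k at every step:
  q = 2: r = 106, s = 1 − 2·0 = 1, t = 0 − 2·1 = -2  (check: 344·1 + 119·(-2) = 106)
  q = 1: r = 13, s = 0 − 1·1 = -1, t = 1 − 1·(-2) = 3  (check: 344·(-1) + 119·3 = 13)
  q = 8: r = 2, s = 1 − 8·(-1) = 9, t = -2 − 8·3 = -26  (check: 344·9 + 119·(-26) = 2)
  q = 6: r = 1, s = -1 − 6·9 = -55, t = 3 − 6·(-26) = 159  (check: 344·(-55) + 119·159 = 1)
The row with r = 1 (the gcd) gives the Bezout coefficients s = -55, t = 159.
Result: 344 · (-55) + 119 · (159) = 1.

gcd(344, 119) = 1; s = -55, t = 159 (check: 344·(-55) + 119·159 = 1).


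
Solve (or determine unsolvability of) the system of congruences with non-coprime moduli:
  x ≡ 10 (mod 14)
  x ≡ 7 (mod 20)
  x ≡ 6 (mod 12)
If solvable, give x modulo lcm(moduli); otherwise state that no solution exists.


Moduli 14, 20, 12 are not pairwise coprime, so CRT works modulo lcm(m_i) when all pairwise compatibility conditions hold.
Pairwise compatibility: gcd(m_i, m_j) must divide a_i - a_j for every pair.
Merge one congruence at a time:
  Start: x ≡ 10 (mod 14).
  Combine with x ≡ 7 (mod 20): gcd(14, 20) = 2, and 7 - 10 = -3 is NOT divisible by 2.
    ⇒ system is inconsistent (no integer solution).

No solution (the system is inconsistent).


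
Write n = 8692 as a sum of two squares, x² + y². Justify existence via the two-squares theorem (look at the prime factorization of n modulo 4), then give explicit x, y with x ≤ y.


Step 1: Factor n = 8692 = 2^2 · 41 · 53.
Step 2: Check the mod-4 condition on each prime factor: 2 = 2 (special); 41 ≡ 1 (mod 4), exponent 1; 53 ≡ 1 (mod 4), exponent 1.
All primes ≡ 3 (mod 4) appear to even exponent (or don't appear), so by the two-squares theorem n IS expressible as a sum of two squares.
Step 3: Build a representation. Group n = k² · m with k = 2 and m = 41 · 53 = 2173 (a product of primes ≡ 1 (mod 4)); a representation of m scales to one of n via (k·x)² + (k·y)² = k²(x² + y²). Each prime p ≡ 1 (mod 4) is itself a sum of two squares; find a² by testing p − a² for a perfect square:
  41: 41 − 1² = 40, 41 − 2² = 37, 41 − 3² = 32, 41 − 4² = 25 = 5² ⇒ 41 = 4² + 5².
  53: 53 − 1² = 52, 53 − 2² = 49 = 7² ⇒ 53 = 2² + 7².
  Combine using the Brahmagupta–Fibonacci identity (a² + b²)(c² + d²) = (ac − bd)² + (ad + bc)² = (ac + bd)² + (ad − bc)²:
  41 · 53 = 2173: from (4² + 5²)(2² + 7²), take (4·2 − 5·7, 4·7 + 5·2) = (8 − 35, 28 + 10) = (-27, 38); dropping signs (only squares matter) gives (27, 38); check 27² + 38² = 729 + 1444 = 2173 ✓.
  Scale by k = 2: (2·27, 2·38) = (54, 76).
Step 4: Order so x ≤ y and verify: 54² + 76² = 2916 + 5776 = 8692 = n. ✓

n = 8692 = 54² + 76² (one valid representation with x ≤ y).


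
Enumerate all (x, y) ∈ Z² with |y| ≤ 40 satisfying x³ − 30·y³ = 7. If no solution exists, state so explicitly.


The equation is x³ - 30y³ = 7. For fixed y, x³ = 30·y³ + 7, so a solution requires the RHS to be a perfect cube.
Strategy: iterate y from -40 to 40, compute RHS = 30·y³ + 7, and check whether it is a (positive or negative) perfect cube.
Check small values of y:
  y = 0: RHS = 7 is not a perfect cube.
  y = 1: RHS = 37 is not a perfect cube.
  y = -1: RHS = -23 is not a perfect cube.
  y = 2: RHS = 247 is not a perfect cube.
  y = -2: RHS = -233 is not a perfect cube.
  y = 3: RHS = 817 is not a perfect cube.
  y = -3: RHS = -803 is not a perfect cube.
Continuing the search up to |y| = 40 finds no solutions either.
No (x, y) in the scanned range satisfies the equation.

No integer solutions with |y| ≤ 40.


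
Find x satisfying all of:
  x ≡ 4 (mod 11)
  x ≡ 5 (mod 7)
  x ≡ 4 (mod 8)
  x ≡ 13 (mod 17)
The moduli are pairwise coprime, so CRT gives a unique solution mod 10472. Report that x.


Product of moduli M = 11 · 7 · 8 · 17 = 10472.
Merge one congruence at a time:
  Start: x ≡ 4 (mod 11).
  Combine with x ≡ 5 (mod 7); new modulus lcm = 77.
    Write x = 4 + 11·t and substitute into x ≡ 5 (mod 7): 11·t ≡ 5 − 4 = 1 (mod 7).
    Reduce coefficients mod 7: 4·t ≡ 1 (mod 7).
    The inverse of 4 mod 7 is 2 (since 4·2 = 8 = 1·7 + 1), so t ≡ 2·1 = 2 ≡ 2 (mod 7).
    Then x = 4 + 11·2 = 26, valid modulo lcm(11, 7) = 77: x ≡ 26 (mod 77).
  Combine with x ≡ 4 (mod 8); new modulus lcm = 616.
    Write x = 26 + 77·t and substitute into x ≡ 4 (mod 8): 77·t ≡ 4 − 26 = -22 (mod 8).
    Reduce coefficients mod 8: 5·t ≡ 2 (mod 8).
    The inverse of 5 mod 8 is 5 (since 5·5 = 25 = 3·8 + 1), so t ≡ 5·2 = 10 ≡ 2 (mod 8).
    Then x = 26 + 77·2 = 180, valid modulo lcm(77, 8) = 616: x ≡ 180 (mod 616).
  Combine with x ≡ 13 (mod 17); new modulus lcm = 10472.
    Write x = 180 + 616·t and substitute into x ≡ 13 (mod 17): 616·t ≡ 13 − 180 = -167 (mod 17).
    Reduce coefficients mod 17: 4·t ≡ 3 (mod 17).
    The inverse of 4 mod 17 is 13 (since 4·13 = 52 = 3·17 + 1), so t ≡ 13·3 = 39 ≡ 5 (mod 17).
    Then x = 180 + 616·5 = 3260, valid modulo lcm(616, 17) = 10472: x ≡ 3260 (mod 10472).
Verify against each original: 3260 mod 11 = 4, 3260 mod 7 = 5, 3260 mod 8 = 4, 3260 mod 17 = 13.

x ≡ 3260 (mod 10472).


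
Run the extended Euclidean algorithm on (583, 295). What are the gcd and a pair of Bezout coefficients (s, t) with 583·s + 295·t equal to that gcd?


Euclidean algorithm on (583, 295) — divide until remainder is 0:
  583 = 1 · 295 + 288
  295 = 1 · 288 + 7
  288 = 41 · 7 + 1
  7 = 7 · 1 + 0
gcd(583, 295) = 1.
Track Bezout coefficients alongside the remainders: start with r₀ = 583 = a·1 + b·0 (s = 1, t = 0) and r₁ = 295 = a·0 + b·1 (s = 0, t = 1); each new remainder r_{k+1} = r_{k-1} − q_k·r_k inherits s_{k+1} = s_{k-1} − q_k·s_k, t_{k+1} = t_{k-1} − q_k·t_k, so r_k = a·s_k + b·t_k at every step:
  q = 1: r = 288, s = 1 − 1·0 = 1, t = 0 − 1·1 = -1  (check: 583·1 + 295·(-1) = 288)
  q = 1: r = 7, s = 0 − 1·1 = -1, t = 1 − 1·(-1) = 2  (check: 583·(-1) + 295·2 = 7)
  q = 41: r = 1, s = 1 − 41·(-1) = 42, t = -1 − 41·2 = -83  (check: 583·42 + 295·(-83) = 1)
The row with r = 1 (the gcd) gives the Bezout coefficients s = 42, t = -83.
Result: 583 · (42) + 295 · (-83) = 1.

gcd(583, 295) = 1; s = 42, t = -83 (check: 583·42 + 295·(-83) = 1).


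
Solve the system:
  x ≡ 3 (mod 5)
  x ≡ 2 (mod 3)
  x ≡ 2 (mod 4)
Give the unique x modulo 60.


Moduli 5, 3, 4 are pairwise coprime; by CRT there is a unique solution modulo M = 5 · 3 · 4 = 60.
Solve pairwise, accumulating the modulus:
  Start with x ≡ 3 (mod 5).
  Combine with x ≡ 2 (mod 3): since gcd(5, 3) = 1, we get a unique residue mod 15.
    Write x = 3 + 5·t and substitute into x ≡ 2 (mod 3): 5·t ≡ 2 − 3 = -1 (mod 3).
    Reduce coefficients mod 3: 2·t ≡ 2 (mod 3).
    The inverse of 2 mod 3 is 2 (since 2·2 = 4 = 1·3 + 1), so t ≡ 2·2 = 4 ≡ 1 (mod 3).
    Then x = 3 + 5·1 = 8, valid modulo lcm(5, 3) = 15: x ≡ 8 (mod 15).
  Combine with x ≡ 2 (mod 4): since gcd(15, 4) = 1, we get a unique residue mod 60.
    Write x = 8 + 15·t and substitute into x ≡ 2 (mod 4): 15·t ≡ 2 − 8 = -6 (mod 4).
    Reduce coefficients mod 4: 3·t ≡ 2 (mod 4).
    The inverse of 3 mod 4 is 3 (since 3·3 = 9 = 2·4 + 1), so t ≡ 3·2 = 6 ≡ 2 (mod 4).
    Then x = 8 + 15·2 = 38, valid modulo lcm(15, 4) = 60: x ≡ 38 (mod 60).
Verify: 38 mod 5 = 3 ✓, 38 mod 3 = 2 ✓, 38 mod 4 = 2 ✓.

x ≡ 38 (mod 60).


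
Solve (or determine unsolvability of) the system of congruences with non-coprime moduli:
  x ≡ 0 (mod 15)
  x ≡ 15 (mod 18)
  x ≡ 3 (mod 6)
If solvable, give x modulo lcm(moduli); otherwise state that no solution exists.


Moduli 15, 18, 6 are not pairwise coprime, so CRT works modulo lcm(m_i) when all pairwise compatibility conditions hold.
Pairwise compatibility: gcd(m_i, m_j) must divide a_i - a_j for every pair.
Merge one congruence at a time:
  Start: x ≡ 0 (mod 15).
  Combine with x ≡ 15 (mod 18): gcd(15, 18) = 3; 15 - 0 = 15, which IS divisible by 3, so compatible.
    Write x = 0 + 15·t and substitute into x ≡ 15 (mod 18): 15·t ≡ 15 − 0 = 15 (mod 18).
    Divide the congruence (and modulus) by g = 3: 5·t ≡ 5 (mod 6).
    The inverse of 5 mod 6 is 5 (since 5·5 = 25 = 4·6 + 1), so t ≡ 5·5 = 25 ≡ 1 (mod 6).
    Then x = 0 + 15·1 = 15, valid modulo lcm(15, 18) = 90: x ≡ 15 (mod 90).
  Combine with x ≡ 3 (mod 6): gcd(90, 6) = 6; 3 - 15 = -12, which IS divisible by 6, so compatible.
    Write x = 15 + 90·t and substitute into x ≡ 3 (mod 6): 90·t ≡ 3 − 15 = -12 (mod 6).
    Divide the congruence (and modulus) by g = 6: 15·t ≡ -2 (mod 1).
    Modulo 1 every t works; take t = 0.
    Then x = 15 + 90·0 = 15, valid modulo lcm(90, 6) = 90: x ≡ 15 (mod 90).
Verify: 15 mod 15 = 0, 15 mod 18 = 15, 15 mod 6 = 3.

x ≡ 15 (mod 90).


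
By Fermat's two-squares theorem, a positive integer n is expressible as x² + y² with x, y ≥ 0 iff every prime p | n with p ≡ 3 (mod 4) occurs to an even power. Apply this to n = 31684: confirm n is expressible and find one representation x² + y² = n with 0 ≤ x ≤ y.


Step 1: Factor n = 31684 = 2^2 · 89^2.
Step 2: Check the mod-4 condition on each prime factor: 2 = 2 (special); 89 ≡ 1 (mod 4), exponent 2.
All primes ≡ 3 (mod 4) appear to even exponent (or don't appear), so by the two-squares theorem n IS expressible as a sum of two squares.
Step 3: Build a representation. Group n = k² · m with k = 2 and m = 89 · 89 = 7921 (a product of primes ≡ 1 (mod 4)); a representation of m scales to one of n via (k·x)² + (k·y)² = k²(x² + y²). Each prime p ≡ 1 (mod 4) is itself a sum of two squares; find a² by testing p − a² for a perfect square:
  89: 89 − 1² = 88, 89 − 2² = 85, 89 − 3² = 80, 89 − 4² = 73, 89 − 5² = 64 = 8² ⇒ 89 = 5² + 8².
  Combine using the Brahmagupta–Fibonacci identity (a² + b²)(c² + d²) = (ac − bd)² + (ad + bc)² = (ac + bd)² + (ad − bc)²:
  89 · 89 = 7921: from (5² + 8²)(5² + 8²), take (5·5 − 8·8, 5·8 + 8·5) = (25 − 64, 40 + 40) = (-39, 80); dropping signs (only squares matter) gives (39, 80); check 39² + 80² = 1521 + 6400 = 7921 ✓.
  Scale by k = 2: (2·39, 2·80) = (78, 160).
Step 4: Order so x ≤ y and verify: 78² + 160² = 6084 + 25600 = 31684 = n. ✓

n = 31684 = 78² + 160² (one valid representation with x ≤ y).


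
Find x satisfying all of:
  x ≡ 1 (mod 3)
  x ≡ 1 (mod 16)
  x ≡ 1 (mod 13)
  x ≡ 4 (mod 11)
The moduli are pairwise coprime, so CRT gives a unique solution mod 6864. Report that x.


Product of moduli M = 3 · 16 · 13 · 11 = 6864.
Merge one congruence at a time:
  Start: x ≡ 1 (mod 3).
  Combine with x ≡ 1 (mod 16); new modulus lcm = 48.
    Write x = 1 + 3·t and substitute into x ≡ 1 (mod 16): 3·t ≡ 1 − 1 = 0 (mod 16).
    The inverse of 3 mod 16 is 11 (since 3·11 = 33 = 2·16 + 1), so t ≡ 11·0 = 0 ≡ 0 (mod 16).
    Then x = 1 + 3·0 = 1, valid modulo lcm(3, 16) = 48: x ≡ 1 (mod 48).
  Combine with x ≡ 1 (mod 13); new modulus lcm = 624.
    Write x = 1 + 48·t and substitute into x ≡ 1 (mod 13): 48·t ≡ 1 − 1 = 0 (mod 13).
    Reduce coefficients mod 13: 9·t ≡ 0 (mod 13).
    The inverse of 9 mod 13 is 3 (since 9·3 = 27 = 2·13 + 1), so t ≡ 3·0 = 0 ≡ 0 (mod 13).
    Then x = 1 + 48·0 = 1, valid modulo lcm(48, 13) = 624: x ≡ 1 (mod 624).
  Combine with x ≡ 4 (mod 11); new modulus lcm = 6864.
    Write x = 1 + 624·t and substitute into x ≡ 4 (mod 11): 624·t ≡ 4 − 1 = 3 (mod 11).
    Reduce coefficients mod 11: 8·t ≡ 3 (mod 11).
    The inverse of 8 mod 11 is 7 (since 8·7 = 56 = 5·11 + 1), so t ≡ 7·3 = 21 ≡ 10 (mod 11).
    Then x = 1 + 624·10 = 6241, valid modulo lcm(624, 11) = 6864: x ≡ 6241 (mod 6864).
Verify against each original: 6241 mod 3 = 1, 6241 mod 16 = 1, 6241 mod 13 = 1, 6241 mod 11 = 4.

x ≡ 6241 (mod 6864).


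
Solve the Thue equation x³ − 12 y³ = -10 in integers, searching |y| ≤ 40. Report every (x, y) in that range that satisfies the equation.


The equation is x³ - 12y³ = -10. For fixed y, x³ = 12·y³ − 10, so a solution requires the RHS to be a perfect cube.
Strategy: iterate y from -40 to 40, compute RHS = 12·y³ − 10, and check whether it is a (positive or negative) perfect cube.
Check small values of y:
  y = 0: RHS = -10 is not a perfect cube.
  y = 1: RHS = 2 is not a perfect cube.
  y = -1: RHS = -22 is not a perfect cube.
  y = 2: RHS = 86 is not a perfect cube.
  y = -2: RHS = -106 is not a perfect cube.
  y = 3: RHS = 314 is not a perfect cube.
  y = -3: RHS = -334 is not a perfect cube.
Continuing the search up to |y| = 40 finds no solutions either.
No (x, y) in the scanned range satisfies the equation.

No integer solutions with |y| ≤ 40.


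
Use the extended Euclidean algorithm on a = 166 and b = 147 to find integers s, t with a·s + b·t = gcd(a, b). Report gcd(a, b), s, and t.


Euclidean algorithm on (166, 147) — divide until remainder is 0:
  166 = 1 · 147 + 19
  147 = 7 · 19 + 14
  19 = 1 · 14 + 5
  14 = 2 · 5 + 4
  5 = 1 · 4 + 1
  4 = 4 · 1 + 0
gcd(166, 147) = 1.
Track Bezout coefficients alongside the remainders: start with r₀ = 166 = a·1 + b·0 (s = 1, t = 0) and r₁ = 147 = a·0 + b·1 (s = 0, t = 1); each new remainder r_{k+1} = r_{k-1} − q_k·r_k inherits s_{k+1} = s_{k-1} − q_k·s_k, t_{k+1} = t_{k-1} − q_k·t_k, so r_k = a·s_k + b·t_k at every step:
  q = 1: r = 19, s = 1 − 1·0 = 1, t = 0 − 1·1 = -1  (check: 166·1 + 147·(-1) = 19)
  q = 7: r = 14, s = 0 − 7·1 = -7, t = 1 − 7·(-1) = 8  (check: 166·(-7) + 147·8 = 14)
  q = 1: r = 5, s = 1 − 1·(-7) = 8, t = -1 − 1·8 = -9  (check: 166·8 + 147·(-9) = 5)
  q = 2: r = 4, s = -7 − 2·8 = -23, t = 8 − 2·(-9) = 26  (check: 166·(-23) + 147·26 = 4)
  q = 1: r = 1, s = 8 − 1·(-23) = 31, t = -9 − 1·26 = -35  (check: 166·31 + 147·(-35) = 1)
The row with r = 1 (the gcd) gives the Bezout coefficients s = 31, t = -35.
Result: 166 · (31) + 147 · (-35) = 1.

gcd(166, 147) = 1; s = 31, t = -35 (check: 166·31 + 147·(-35) = 1).


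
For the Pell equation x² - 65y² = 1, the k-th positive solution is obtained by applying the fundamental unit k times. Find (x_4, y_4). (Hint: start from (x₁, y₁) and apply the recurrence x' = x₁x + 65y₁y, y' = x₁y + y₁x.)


Step 1: Find the fundamental solution (x₁, y₁) of x² - 65y² = 1.
  Expand √65 as a continued fraction. a₀ = ⌊√65⌋ = 8; iterate m_{k+1} = d_k·a_k − m_k, d_{k+1} = (65 − m_{k+1}²)/d_k, a_{k+1} = ⌊(a₀ + m_{k+1})/d_{k+1}⌋ (starting m₀ = 0, d₀ = 1), with convergents p_k = a_k·p_{k-1} + p_{k-2}, q_k = a_k·q_{k-1} + q_{k-2} (p₋₁ = 1, q₋₁ = 0):
  k = 0: a₀ = 8; p₀/q₀ = 8/1; p₀² − 65·q₀² = 64 − 65 = -1.
  k = 1: m = 8, d = 1, a = ⌊(8 + 8)/1⌋ = 16; p/q = (16·8 + 1)/(16·1 + 0) = 129/16; p² − 65·q² = 16641 − 16640 = 1.
  The first convergent with p² − 65·q² = 1 gives the fundamental solution (x₁, y₁) = (129, 16).
Step 2: Apply the recurrence (x_{n+1}, y_{n+1}) = (x₁x_n + 65y₁y_n, x₁y_n + y₁x_n) repeatedly.
  From (x_1, y_1) = (129, 16): x_2 = 129·129 + 65·16·16 = 33281; y_2 = 129·16 + 16·129 = 4128.
  From (x_2, y_2) = (33281, 4128): x_3 = 129·33281 + 65·16·4128 = 8586369; y_3 = 129·4128 + 16·33281 = 1065008.
  From (x_3, y_3) = (8586369, 1065008): x_4 = 129·8586369 + 65·16·1065008 = 2215249921; y_4 = 129·1065008 + 16·8586369 = 274767936.
Step 3: Verify x_4² - 65·y_4² = 4907332212490506241 - 4907332212490506240 = 1 (should be 1). ✓

(x_1, y_1) = (129, 16); (x_4, y_4) = (2215249921, 274767936).


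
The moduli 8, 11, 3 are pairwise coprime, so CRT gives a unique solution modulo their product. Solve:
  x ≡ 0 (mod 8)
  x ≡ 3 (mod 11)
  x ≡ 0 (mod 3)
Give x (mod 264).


Moduli 8, 11, 3 are pairwise coprime; by CRT there is a unique solution modulo M = 8 · 11 · 3 = 264.
Solve pairwise, accumulating the modulus:
  Start with x ≡ 0 (mod 8).
  Combine with x ≡ 3 (mod 11): since gcd(8, 11) = 1, we get a unique residue mod 88.
    Write x = 0 + 8·t and substitute into x ≡ 3 (mod 11): 8·t ≡ 3 − 0 = 3 (mod 11).
    The inverse of 8 mod 11 is 7 (since 8·7 = 56 = 5·11 + 1), so t ≡ 7·3 = 21 ≡ 10 (mod 11).
    Then x = 0 + 8·10 = 80, valid modulo lcm(8, 11) = 88: x ≡ 80 (mod 88).
  Combine with x ≡ 0 (mod 3): since gcd(88, 3) = 1, we get a unique residue mod 264.
    Write x = 80 + 88·t and substitute into x ≡ 0 (mod 3): 88·t ≡ 0 − 80 = -80 (mod 3).
    Reduce coefficients mod 3: 1·t ≡ 1 (mod 3).
    So t ≡ 1 (mod 3).
    Then x = 80 + 88·1 = 168, valid modulo lcm(88, 3) = 264: x ≡ 168 (mod 264).
Verify: 168 mod 8 = 0 ✓, 168 mod 11 = 3 ✓, 168 mod 3 = 0 ✓.

x ≡ 168 (mod 264).


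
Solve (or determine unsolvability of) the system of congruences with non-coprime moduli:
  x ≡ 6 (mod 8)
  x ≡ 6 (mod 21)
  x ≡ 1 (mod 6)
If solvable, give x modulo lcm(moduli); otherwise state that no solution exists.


Moduli 8, 21, 6 are not pairwise coprime, so CRT works modulo lcm(m_i) when all pairwise compatibility conditions hold.
Pairwise compatibility: gcd(m_i, m_j) must divide a_i - a_j for every pair.
Merge one congruence at a time:
  Start: x ≡ 6 (mod 8).
  Combine with x ≡ 6 (mod 21): gcd(8, 21) = 1; 6 - 6 = 0, which IS divisible by 1, so compatible.
    Write x = 6 + 8·t and substitute into x ≡ 6 (mod 21): 8·t ≡ 6 − 6 = 0 (mod 21).
    The inverse of 8 mod 21 is 8 (since 8·8 = 64 = 3·21 + 1), so t ≡ 8·0 = 0 ≡ 0 (mod 21).
    Then x = 6 + 8·0 = 6, valid modulo lcm(8, 21) = 168: x ≡ 6 (mod 168).
  Combine with x ≡ 1 (mod 6): gcd(168, 6) = 6, and 1 - 6 = -5 is NOT divisible by 6.
    ⇒ system is inconsistent (no integer solution).

No solution (the system is inconsistent).


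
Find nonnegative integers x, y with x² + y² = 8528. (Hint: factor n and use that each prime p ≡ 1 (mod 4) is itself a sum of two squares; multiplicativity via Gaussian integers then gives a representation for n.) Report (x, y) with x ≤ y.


Step 1: Factor n = 8528 = 2^4 · 13 · 41.
Step 2: Check the mod-4 condition on each prime factor: 2 = 2 (special); 13 ≡ 1 (mod 4), exponent 1; 41 ≡ 1 (mod 4), exponent 1.
All primes ≡ 3 (mod 4) appear to even exponent (or don't appear), so by the two-squares theorem n IS expressible as a sum of two squares.
Step 3: Build a representation. Group n = k² · m with k = 4 and m = 13 · 41 = 533 (a product of primes ≡ 1 (mod 4)); a representation of m scales to one of n via (k·x)² + (k·y)² = k²(x² + y²). Each prime p ≡ 1 (mod 4) is itself a sum of two squares; find a² by testing p − a² for a perfect square:
  13: 13 − 1² = 12, 13 − 2² = 9 = 3² ⇒ 13 = 2² + 3².
  41: 41 − 1² = 40, 41 − 2² = 37, 41 − 3² = 32, 41 − 4² = 25 = 5² ⇒ 41 = 4² + 5².
  Combine using the Brahmagupta–Fibonacci identity (a² + b²)(c² + d²) = (ac − bd)² + (ad + bc)² = (ac + bd)² + (ad − bc)²:
  13 · 41 = 533: from (2² + 3²)(4² + 5²), take (2·4 − 3·5, 2·5 + 3·4) = (8 − 15, 10 + 12) = (-7, 22); dropping signs (only squares matter) gives (7, 22); check 7² + 22² = 49 + 484 = 533 ✓.
  Scale by k = 4: (4·7, 4·22) = (28, 88).
Step 4: Order so x ≤ y and verify: 28² + 88² = 784 + 7744 = 8528 = n. ✓

n = 8528 = 28² + 88² (one valid representation with x ≤ y).


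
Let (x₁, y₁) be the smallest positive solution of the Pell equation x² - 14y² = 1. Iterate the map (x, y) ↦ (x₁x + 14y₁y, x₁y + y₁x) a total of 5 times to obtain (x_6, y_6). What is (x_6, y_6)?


Step 1: Find the fundamental solution (x₁, y₁) of x² - 14y² = 1.
  Expand √14 as a continued fraction. a₀ = ⌊√14⌋ = 3; iterate m_{k+1} = d_k·a_k − m_k, d_{k+1} = (14 − m_{k+1}²)/d_k, a_{k+1} = ⌊(a₀ + m_{k+1})/d_{k+1}⌋ (starting m₀ = 0, d₀ = 1), with convergents p_k = a_k·p_{k-1} + p_{k-2}, q_k = a_k·q_{k-1} + q_{k-2} (p₋₁ = 1, q₋₁ = 0):
  k = 0: a₀ = 3; p₀/q₀ = 3/1; p₀² − 14·q₀² = 9 − 14 = -5.
  k = 1: m = 3, d = 5, a = ⌊(3 + 3)/5⌋ = 1; p/q = (1·3 + 1)/(1·1 + 0) = 4/1; p² − 14·q² = 16 − 14 = 2.
  k = 2: m = 2, d = 2, a = ⌊(3 + 2)/2⌋ = 2; p/q = (2·4 + 3)/(2·1 + 1) = 11/3; p² − 14·q² = 121 − 126 = -5.
  k = 3: m = 2, d = 5, a = ⌊(3 + 2)/5⌋ = 1; p/q = (1·11 + 4)/(1·3 + 1) = 15/4; p² − 14·q² = 225 − 224 = 1.
  The first convergent with p² − 14·q² = 1 gives the fundamental solution (x₁, y₁) = (15, 4).
Step 2: Apply the recurrence (x_{n+1}, y_{n+1}) = (x₁x_n + 14y₁y_n, x₁y_n + y₁x_n) repeatedly.
  From (x_1, y_1) = (15, 4): x_2 = 15·15 + 14·4·4 = 449; y_2 = 15·4 + 4·15 = 120.
  From (x_2, y_2) = (449, 120): x_3 = 15·449 + 14·4·120 = 13455; y_3 = 15·120 + 4·449 = 3596.
  From (x_3, y_3) = (13455, 3596): x_4 = 15·13455 + 14·4·3596 = 403201; y_4 = 15·3596 + 4·13455 = 107760.
  From (x_4, y_4) = (403201, 107760): x_5 = 15·403201 + 14·4·107760 = 12082575; y_5 = 15·107760 + 4·403201 = 3229204.
  From (x_5, y_5) = (12082575, 3229204): x_6 = 15·12082575 + 14·4·3229204 = 362074049; y_6 = 15·3229204 + 4·12082575 = 96768360.
Step 3: Verify x_6² - 14·y_6² = 131097616959254401 - 131097616959254400 = 1 (should be 1). ✓

(x_1, y_1) = (15, 4); (x_6, y_6) = (362074049, 96768360).


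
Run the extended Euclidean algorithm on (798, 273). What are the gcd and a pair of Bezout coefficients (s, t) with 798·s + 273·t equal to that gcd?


Euclidean algorithm on (798, 273) — divide until remainder is 0:
  798 = 2 · 273 + 252
  273 = 1 · 252 + 21
  252 = 12 · 21 + 0
gcd(798, 273) = 21.
Track Bezout coefficients alongside the remainders: start with r₀ = 798 = a·1 + b·0 (s = 1, t = 0) and r₁ = 273 = a·0 + b·1 (s = 0, t = 1); each new remainder r_{k+1} = r_{k-1} − q_k·r_k inherits s_{k+1} = s_{k-1} − q_k·s_k, t_{k+1} = t_{k-1} − q_k·t_k, so r_k = a·s_k + b·t_k at every step:
  q = 2: r = 252, s = 1 − 2·0 = 1, t = 0 − 2·1 = -2  (check: 798·1 + 273·(-2) = 252)
  q = 1: r = 21, s = 0 − 1·1 = -1, t = 1 − 1·(-2) = 3  (check: 798·(-1) + 273·3 = 21)
The row with r = 21 (the gcd) gives the Bezout coefficients s = -1, t = 3.
Result: 798 · (-1) + 273 · (3) = 21.

gcd(798, 273) = 21; s = -1, t = 3 (check: 798·(-1) + 273·3 = 21).


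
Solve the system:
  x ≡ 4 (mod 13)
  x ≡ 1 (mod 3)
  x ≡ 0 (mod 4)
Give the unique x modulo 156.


Moduli 13, 3, 4 are pairwise coprime; by CRT there is a unique solution modulo M = 13 · 3 · 4 = 156.
Solve pairwise, accumulating the modulus:
  Start with x ≡ 4 (mod 13).
  Combine with x ≡ 1 (mod 3): since gcd(13, 3) = 1, we get a unique residue mod 39.
    Write x = 4 + 13·t and substitute into x ≡ 1 (mod 3): 13·t ≡ 1 − 4 = -3 (mod 3).
    Reduce coefficients mod 3: 1·t ≡ 0 (mod 3).
    So t ≡ 0 (mod 3).
    Then x = 4 + 13·0 = 4, valid modulo lcm(13, 3) = 39: x ≡ 4 (mod 39).
  Combine with x ≡ 0 (mod 4): since gcd(39, 4) = 1, we get a unique residue mod 156.
    Write x = 4 + 39·t and substitute into x ≡ 0 (mod 4): 39·t ≡ 0 − 4 = -4 (mod 4).
    Reduce coefficients mod 4: 3·t ≡ 0 (mod 4).
    The inverse of 3 mod 4 is 3 (since 3·3 = 9 = 2·4 + 1), so t ≡ 3·0 = 0 ≡ 0 (mod 4).
    Then x = 4 + 39·0 = 4, valid modulo lcm(39, 4) = 156: x ≡ 4 (mod 156).
Verify: 4 mod 13 = 4 ✓, 4 mod 3 = 1 ✓, 4 mod 4 = 0 ✓.

x ≡ 4 (mod 156).


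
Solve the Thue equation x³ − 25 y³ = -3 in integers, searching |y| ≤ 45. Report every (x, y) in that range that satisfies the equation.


The equation is x³ - 25y³ = -3. For fixed y, x³ = 25·y³ − 3, so a solution requires the RHS to be a perfect cube.
Strategy: iterate y from -45 to 45, compute RHS = 25·y³ − 3, and check whether it is a (positive or negative) perfect cube.
Check small values of y:
  y = 0: RHS = -3 is not a perfect cube.
  y = 1: RHS = 22 is not a perfect cube.
  y = -1: RHS = -28 is not a perfect cube.
  y = 2: RHS = 197 is not a perfect cube.
  y = -2: RHS = -203 is not a perfect cube.
  y = 3: RHS = 672 is not a perfect cube.
  y = -3: RHS = -678 is not a perfect cube.
Continuing the search up to |y| = 45 finds no solutions either.
No (x, y) in the scanned range satisfies the equation.

No integer solutions with |y| ≤ 45.


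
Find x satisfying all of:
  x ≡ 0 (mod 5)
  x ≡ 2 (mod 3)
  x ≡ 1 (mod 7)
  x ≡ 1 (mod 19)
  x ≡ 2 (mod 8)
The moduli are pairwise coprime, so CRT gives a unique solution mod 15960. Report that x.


Product of moduli M = 5 · 3 · 7 · 19 · 8 = 15960.
Merge one congruence at a time:
  Start: x ≡ 0 (mod 5).
  Combine with x ≡ 2 (mod 3); new modulus lcm = 15.
    Write x = 0 + 5·t and substitute into x ≡ 2 (mod 3): 5·t ≡ 2 − 0 = 2 (mod 3).
    Reduce coefficients mod 3: 2·t ≡ 2 (mod 3).
    The inverse of 2 mod 3 is 2 (since 2·2 = 4 = 1·3 + 1), so t ≡ 2·2 = 4 ≡ 1 (mod 3).
    Then x = 0 + 5·1 = 5, valid modulo lcm(5, 3) = 15: x ≡ 5 (mod 15).
  Combine with x ≡ 1 (mod 7); new modulus lcm = 105.
    Write x = 5 + 15·t and substitute into x ≡ 1 (mod 7): 15·t ≡ 1 − 5 = -4 (mod 7).
    Reduce coefficients mod 7: 1·t ≡ 3 (mod 7).
    So t ≡ 3 (mod 7).
    Then x = 5 + 15·3 = 50, valid modulo lcm(15, 7) = 105: x ≡ 50 (mod 105).
  Combine with x ≡ 1 (mod 19); new modulus lcm = 1995.
    Write x = 50 + 105·t and substitute into x ≡ 1 (mod 19): 105·t ≡ 1 − 50 = -49 (mod 19).
    Reduce coefficients mod 19: 10·t ≡ 8 (mod 19).
    The inverse of 10 mod 19 is 2 (since 10·2 = 20 = 1·19 + 1), so t ≡ 2·8 = 16 ≡ 16 (mod 19).
    Then x = 50 + 105·16 = 1730, valid modulo lcm(105, 19) = 1995: x ≡ 1730 (mod 1995).
  Combine with x ≡ 2 (mod 8); new modulus lcm = 15960.
    Write x = 1730 + 1995·t and substitute into x ≡ 2 (mod 8): 1995·t ≡ 2 − 1730 = -1728 (mod 8).
    Reduce coefficients mod 8: 3·t ≡ 0 (mod 8).
    The inverse of 3 mod 8 is 3 (since 3·3 = 9 = 1·8 + 1), so t ≡ 3·0 = 0 ≡ 0 (mod 8).
    Then x = 1730 + 1995·0 = 1730, valid modulo lcm(1995, 8) = 15960: x ≡ 1730 (mod 15960).
Verify against each original: 1730 mod 5 = 0, 1730 mod 3 = 2, 1730 mod 7 = 1, 1730 mod 19 = 1, 1730 mod 8 = 2.

x ≡ 1730 (mod 15960).
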